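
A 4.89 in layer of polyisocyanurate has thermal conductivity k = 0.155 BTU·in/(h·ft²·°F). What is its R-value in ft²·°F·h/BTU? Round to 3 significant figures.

R = L/k = 4.89/0.155 = 31.55 ft²·°F·h/BTU

31.5 ft²·°F·h/BTU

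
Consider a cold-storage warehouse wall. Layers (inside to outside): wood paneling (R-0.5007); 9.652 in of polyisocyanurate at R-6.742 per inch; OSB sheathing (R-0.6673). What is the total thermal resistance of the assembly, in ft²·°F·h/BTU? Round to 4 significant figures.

9.652 × 6.742 = 65.074
R_total = 0.5007 + 65.074 + 0.6673 = 66.242 ft²·°F·h/BTU

66.24 ft²·°F·h/BTU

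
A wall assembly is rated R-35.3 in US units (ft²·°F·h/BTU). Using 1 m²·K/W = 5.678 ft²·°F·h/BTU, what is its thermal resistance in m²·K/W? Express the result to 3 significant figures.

6.22 m²·K/W

R_SI = 35.3/5.678 = 6.217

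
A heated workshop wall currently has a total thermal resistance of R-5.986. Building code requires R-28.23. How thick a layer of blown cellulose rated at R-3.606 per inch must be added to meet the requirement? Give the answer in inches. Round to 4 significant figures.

6.169 in

ΔR = 28.23 − 5.986 = 22.244 ft²·°F·h/BTU
L = ΔR / (R/in) = 22.244/3.606 = 6.1686 in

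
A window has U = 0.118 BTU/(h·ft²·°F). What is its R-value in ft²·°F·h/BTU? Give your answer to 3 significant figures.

R = 1/U = 1/0.118 = 8.475

8.47 ft²·°F·h/BTU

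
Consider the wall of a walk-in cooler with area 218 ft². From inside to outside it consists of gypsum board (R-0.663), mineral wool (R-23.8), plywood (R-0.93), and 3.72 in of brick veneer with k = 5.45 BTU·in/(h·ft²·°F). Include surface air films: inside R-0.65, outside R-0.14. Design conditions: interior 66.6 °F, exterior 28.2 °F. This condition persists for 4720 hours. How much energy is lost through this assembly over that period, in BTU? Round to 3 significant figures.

1470000 BTU

3.72/5.45 = 0.6826
R_total = 0.65 + 0.663 + 23.8 + 0.93 + 0.6826 + 0.14 = 26.87 ft²·°F·h/BTU
Q = 218 × (66.6 − 28.2) / 26.87 = 311.6 BTU/h
E = 311.6 × 4720 = 1471000 BTU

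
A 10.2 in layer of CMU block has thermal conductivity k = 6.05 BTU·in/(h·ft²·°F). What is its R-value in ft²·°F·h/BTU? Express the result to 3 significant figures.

1.69 ft²·°F·h/BTU

R = L/k = 10.2/6.05 = 1.686 ft²·°F·h/BTU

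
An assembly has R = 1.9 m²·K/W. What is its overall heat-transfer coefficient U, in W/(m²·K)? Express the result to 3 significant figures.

0.526 W/(m²·K)

U = 1/R = 1/1.9 = 0.5263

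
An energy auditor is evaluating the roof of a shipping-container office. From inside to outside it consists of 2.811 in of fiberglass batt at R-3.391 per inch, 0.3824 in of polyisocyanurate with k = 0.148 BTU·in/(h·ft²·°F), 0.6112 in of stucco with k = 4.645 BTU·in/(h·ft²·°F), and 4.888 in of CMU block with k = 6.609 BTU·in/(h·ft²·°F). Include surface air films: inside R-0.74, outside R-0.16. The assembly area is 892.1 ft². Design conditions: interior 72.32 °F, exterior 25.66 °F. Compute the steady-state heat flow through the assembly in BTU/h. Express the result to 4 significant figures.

2997 BTU/h

2.811 × 3.391 = 9.5321
0.3824/0.148 = 2.5838
0.6112/4.645 = 0.13158
4.888/6.609 = 0.7396
R_total = 0.74 + 9.5321 + 2.5838 + 0.13158 + 0.7396 + 0.16 = 13.887 ft²·°F·h/BTU
Q = A·ΔT/R = 892.1 × (72.32 − 25.66) / 13.887 = 2997.4 BTU/h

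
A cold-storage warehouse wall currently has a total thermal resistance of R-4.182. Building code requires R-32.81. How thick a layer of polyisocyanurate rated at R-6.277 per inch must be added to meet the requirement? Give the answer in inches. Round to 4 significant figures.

ΔR = 32.81 − 4.182 = 28.628 ft²·°F·h/BTU
L = ΔR / (R/in) = 28.628/6.277 = 4.5608 in

4.561 in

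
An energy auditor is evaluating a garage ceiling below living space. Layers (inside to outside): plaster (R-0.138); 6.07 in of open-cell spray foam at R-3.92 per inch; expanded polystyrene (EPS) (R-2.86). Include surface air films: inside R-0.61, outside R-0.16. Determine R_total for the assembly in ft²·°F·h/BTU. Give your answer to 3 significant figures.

27.6 ft²·°F·h/BTU

6.07 × 3.92 = 23.79
R_total = 0.61 + 0.138 + 23.79 + 2.86 + 0.16 = 27.56 ft²·°F·h/BTU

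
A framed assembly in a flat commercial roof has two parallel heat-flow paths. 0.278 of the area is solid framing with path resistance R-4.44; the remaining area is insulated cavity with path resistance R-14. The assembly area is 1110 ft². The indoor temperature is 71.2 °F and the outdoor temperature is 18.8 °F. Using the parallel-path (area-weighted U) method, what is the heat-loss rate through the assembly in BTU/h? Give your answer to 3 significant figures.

U_eff = 0.722/14 + 0.278/4.44 = 0.05157 + 0.06261 = 0.1142
R_eff = 1/U_eff = 8.758 ft²·°F·h/BTU
Q = 1110 × (71.2 − 18.8) / 8.758 = 6641 BTU/h

6640 BTU/h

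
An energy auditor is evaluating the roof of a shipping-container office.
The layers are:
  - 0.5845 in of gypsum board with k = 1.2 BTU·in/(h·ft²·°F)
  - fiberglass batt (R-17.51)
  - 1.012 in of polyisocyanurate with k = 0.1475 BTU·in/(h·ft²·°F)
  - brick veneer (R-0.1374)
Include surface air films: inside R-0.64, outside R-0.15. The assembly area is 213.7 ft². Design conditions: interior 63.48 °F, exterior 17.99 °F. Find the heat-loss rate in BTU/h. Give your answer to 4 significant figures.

377.0 BTU/h

0.5845/1.2 = 0.48708
1.012/0.1475 = 6.861
R_total = 0.64 + 0.48708 + 17.51 + 6.861 + 0.1374 + 0.15 = 25.786 ft²·°F·h/BTU
Q = A·ΔT/R = 213.7 × (63.48 − 17.99) / 25.786 = 377 BTU/h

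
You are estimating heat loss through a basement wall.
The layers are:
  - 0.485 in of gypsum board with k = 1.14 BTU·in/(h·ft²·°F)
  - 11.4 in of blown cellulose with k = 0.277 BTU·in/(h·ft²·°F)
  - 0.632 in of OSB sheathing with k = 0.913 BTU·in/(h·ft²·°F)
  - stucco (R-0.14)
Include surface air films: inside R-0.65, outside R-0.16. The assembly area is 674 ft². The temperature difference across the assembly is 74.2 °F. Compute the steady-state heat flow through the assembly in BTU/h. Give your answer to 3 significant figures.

0.485/1.14 = 0.4254
11.4/0.277 = 41.16
0.632/0.913 = 0.6922
R_total = 0.65 + 0.4254 + 41.16 + 0.6922 + 0.14 + 0.16 = 43.22 ft²·°F·h/BTU
Q = A·ΔT/R = 674 × 74.2 / 43.22 = 1157 BTU/h

1160 BTU/h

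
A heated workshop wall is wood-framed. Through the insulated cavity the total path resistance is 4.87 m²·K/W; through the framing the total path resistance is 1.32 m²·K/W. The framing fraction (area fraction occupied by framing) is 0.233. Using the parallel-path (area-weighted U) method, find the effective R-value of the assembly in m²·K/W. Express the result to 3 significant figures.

2.99 m²·K/W

U_eff = 0.767/4.87 + 0.233/1.32 = 0.1575 + 0.1765 = 0.334
R_eff = 1/U_eff = 2.994 m²·K/W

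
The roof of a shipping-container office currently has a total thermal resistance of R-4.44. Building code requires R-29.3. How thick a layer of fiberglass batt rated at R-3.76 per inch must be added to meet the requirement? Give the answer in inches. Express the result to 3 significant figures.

ΔR = 29.3 − 4.44 = 24.86 ft²·°F·h/BTU
L = ΔR / (R/in) = 24.86/3.76 = 6.612 in

6.61 in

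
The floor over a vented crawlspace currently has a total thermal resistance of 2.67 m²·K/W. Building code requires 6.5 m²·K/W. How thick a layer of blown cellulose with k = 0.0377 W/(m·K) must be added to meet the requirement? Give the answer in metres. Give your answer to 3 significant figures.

0.144 m

ΔR = 6.5 − 2.67 = 3.83 m²·K/W
L = ΔR × k = 3.83 × 0.0377 = 0.1444 m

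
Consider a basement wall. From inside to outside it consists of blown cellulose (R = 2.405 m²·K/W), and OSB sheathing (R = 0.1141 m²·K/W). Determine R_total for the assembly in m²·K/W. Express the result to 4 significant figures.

R_total = 2.405 + 0.1141 = 2.5191 m²·K/W

2.519 m²·K/W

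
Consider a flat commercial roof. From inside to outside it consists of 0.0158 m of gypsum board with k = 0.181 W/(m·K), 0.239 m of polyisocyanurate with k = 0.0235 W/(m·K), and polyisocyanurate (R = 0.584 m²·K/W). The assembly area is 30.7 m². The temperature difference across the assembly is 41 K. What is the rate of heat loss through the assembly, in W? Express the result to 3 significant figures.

116 W

0.0158/0.181 = 0.08729
0.239/0.0235 = 10.17
R_total = 0.08729 + 10.17 + 0.584 = 10.84 m²·K/W
Q = A·ΔT/R = 30.7 × 41 / 10.84 = 116.1 W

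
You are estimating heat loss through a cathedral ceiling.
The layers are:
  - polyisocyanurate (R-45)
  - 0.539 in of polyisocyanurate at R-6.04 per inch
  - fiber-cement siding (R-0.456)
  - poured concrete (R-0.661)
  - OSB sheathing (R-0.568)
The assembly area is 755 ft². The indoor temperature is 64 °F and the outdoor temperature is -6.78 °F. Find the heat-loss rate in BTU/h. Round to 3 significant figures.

1070 BTU/h

0.539 × 6.04 = 3.256
R_total = 45 + 3.256 + 0.456 + 0.661 + 0.568 = 49.94 ft²·°F·h/BTU
Q = A·ΔT/R = 755 × (64 − (-6.78)) / 49.94 = 1070 BTU/h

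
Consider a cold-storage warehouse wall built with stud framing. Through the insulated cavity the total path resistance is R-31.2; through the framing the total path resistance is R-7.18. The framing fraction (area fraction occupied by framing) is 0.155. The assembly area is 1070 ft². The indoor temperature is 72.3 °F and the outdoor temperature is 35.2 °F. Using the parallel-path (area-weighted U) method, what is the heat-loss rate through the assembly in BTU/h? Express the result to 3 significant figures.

U_eff = 0.845/31.2 + 0.155/7.18 = 0.02708 + 0.02159 = 0.04867
R_eff = 1/U_eff = 20.55 ft²·°F·h/BTU
Q = 1070 × (72.3 − 35.2) / 20.55 = 1932 BTU/h

1930 BTU/h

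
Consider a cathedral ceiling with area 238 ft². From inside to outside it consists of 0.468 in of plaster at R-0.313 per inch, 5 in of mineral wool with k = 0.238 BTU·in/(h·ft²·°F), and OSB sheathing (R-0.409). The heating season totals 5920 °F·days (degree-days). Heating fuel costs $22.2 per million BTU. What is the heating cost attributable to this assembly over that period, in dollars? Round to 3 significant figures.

34.8 dollars

0.468 × 0.313 = 0.1465
5/0.238 = 21.01
R_total = 0.1465 + 21.01 + 0.409 = 21.56 ft²·°F·h/BTU
E = A × HDD × 24 / R = 238 × 5920 × 24 / 21.56 = 1568000 BTU
Cost = 1568000/10⁶ × 22.2 = $34.81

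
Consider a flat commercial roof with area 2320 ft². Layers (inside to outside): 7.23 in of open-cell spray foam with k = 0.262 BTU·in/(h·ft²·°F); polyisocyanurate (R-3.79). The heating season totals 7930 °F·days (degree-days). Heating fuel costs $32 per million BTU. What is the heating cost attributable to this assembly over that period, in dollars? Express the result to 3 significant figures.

7.23/0.262 = 27.6
R_total = 27.6 + 3.79 = 31.39 ft²·°F·h/BTU
E = A × HDD × 24 / R = 2320 × 7930 × 24 / 31.39 = 14070000 BTU
Cost = 14070000/10⁶ × 32 = $450.2

450 dollars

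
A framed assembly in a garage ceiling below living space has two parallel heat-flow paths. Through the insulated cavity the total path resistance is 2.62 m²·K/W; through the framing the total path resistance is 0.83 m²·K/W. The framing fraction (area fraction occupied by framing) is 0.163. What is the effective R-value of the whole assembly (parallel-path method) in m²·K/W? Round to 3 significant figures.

1.94 m²·K/W

U_eff = 0.837/2.62 + 0.163/0.83 = 0.3195 + 0.1964 = 0.5159
R_eff = 1/U_eff = 1.939 m²·K/W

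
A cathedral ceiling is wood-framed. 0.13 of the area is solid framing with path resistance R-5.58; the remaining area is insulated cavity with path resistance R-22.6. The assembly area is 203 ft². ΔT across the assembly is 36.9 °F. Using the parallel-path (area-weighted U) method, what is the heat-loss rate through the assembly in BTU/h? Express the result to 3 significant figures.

463 BTU/h

U_eff = 0.87/22.6 + 0.13/5.58 = 0.0385 + 0.0233 = 0.06179
R_eff = 1/U_eff = 16.18 ft²·°F·h/BTU
Q = 203 × 36.9 / 16.18 = 462.9 BTU/h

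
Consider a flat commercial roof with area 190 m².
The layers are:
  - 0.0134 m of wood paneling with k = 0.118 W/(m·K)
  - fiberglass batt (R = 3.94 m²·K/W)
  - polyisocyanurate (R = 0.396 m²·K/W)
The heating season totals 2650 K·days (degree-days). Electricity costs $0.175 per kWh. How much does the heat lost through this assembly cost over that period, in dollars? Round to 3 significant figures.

475 dollars

0.0134/0.118 = 0.1136
R_total = 0.1136 + 3.94 + 0.396 = 4.45 m²·K/W
E = A × HDD × 24 / R / 1000 = 190 × 2650 × 24 / 4.45 / 1000 = 2716 kWh
Cost = 2716 × 0.175 = $475.3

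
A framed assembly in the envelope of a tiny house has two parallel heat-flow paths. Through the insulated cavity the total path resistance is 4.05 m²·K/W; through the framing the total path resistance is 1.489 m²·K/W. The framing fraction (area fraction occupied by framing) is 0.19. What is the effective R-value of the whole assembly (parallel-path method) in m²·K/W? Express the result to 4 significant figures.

U_eff = 0.81/4.05 + 0.19/1.489 = 0.2 + 0.1276 = 0.3276
R_eff = 1/U_eff = 3.0525 m²·K/W

3.052 m²·K/W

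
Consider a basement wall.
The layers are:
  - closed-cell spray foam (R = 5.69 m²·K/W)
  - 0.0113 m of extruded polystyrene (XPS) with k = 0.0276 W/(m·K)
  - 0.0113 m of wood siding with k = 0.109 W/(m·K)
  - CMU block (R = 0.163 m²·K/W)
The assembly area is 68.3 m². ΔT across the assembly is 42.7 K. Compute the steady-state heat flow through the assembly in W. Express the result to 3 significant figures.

458 W

0.0113/0.0276 = 0.4094
0.0113/0.109 = 0.1037
R_total = 5.69 + 0.4094 + 0.1037 + 0.163 = 6.366 m²·K/W
Q = A·ΔT/R = 68.3 × 42.7 / 6.366 = 458.1 W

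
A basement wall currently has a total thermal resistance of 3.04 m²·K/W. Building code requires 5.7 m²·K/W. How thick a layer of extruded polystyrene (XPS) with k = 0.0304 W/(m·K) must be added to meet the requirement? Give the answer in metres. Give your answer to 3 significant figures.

ΔR = 5.7 − 3.04 = 2.66 m²·K/W
L = ΔR × k = 2.66 × 0.0304 = 0.08086 m

0.0809 m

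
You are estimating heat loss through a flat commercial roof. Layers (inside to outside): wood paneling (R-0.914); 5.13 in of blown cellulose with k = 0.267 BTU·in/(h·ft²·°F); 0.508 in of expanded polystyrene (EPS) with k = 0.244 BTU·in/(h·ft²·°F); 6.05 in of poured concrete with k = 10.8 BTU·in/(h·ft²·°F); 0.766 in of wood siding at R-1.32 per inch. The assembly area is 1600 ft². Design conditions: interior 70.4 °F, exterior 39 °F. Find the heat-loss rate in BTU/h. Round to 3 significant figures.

5.13/0.267 = 19.21
0.508/0.244 = 2.082
6.05/10.8 = 0.5602
0.766 × 1.32 = 1.011
R_total = 0.914 + 19.21 + 2.082 + 0.5602 + 1.011 = 23.78 ft²·°F·h/BTU
Q = A·ΔT/R = 1600 × (70.4 − 39) / 23.78 = 2113 BTU/h

2110 BTU/h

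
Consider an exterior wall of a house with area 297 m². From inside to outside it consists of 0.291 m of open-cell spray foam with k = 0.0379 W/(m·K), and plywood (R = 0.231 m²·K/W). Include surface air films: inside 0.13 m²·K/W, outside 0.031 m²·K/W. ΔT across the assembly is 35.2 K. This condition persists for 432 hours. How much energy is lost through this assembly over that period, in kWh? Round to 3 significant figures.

0.291/0.0379 = 7.678
R_total = 0.13 + 7.678 + 0.231 + 0.031 = 8.07 m²·K/W
Q = 297 × 35.2 / 8.07 = 1295 W
E = 1295 W × 432 h / 1000 = 559.6 kWh

560 kWh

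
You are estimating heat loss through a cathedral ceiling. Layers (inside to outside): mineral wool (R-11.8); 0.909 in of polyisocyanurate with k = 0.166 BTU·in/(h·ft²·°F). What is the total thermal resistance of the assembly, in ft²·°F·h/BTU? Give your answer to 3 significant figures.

17.3 ft²·°F·h/BTU

0.909/0.166 = 5.476
R_total = 11.8 + 5.476 = 17.28 ft²·°F·h/BTU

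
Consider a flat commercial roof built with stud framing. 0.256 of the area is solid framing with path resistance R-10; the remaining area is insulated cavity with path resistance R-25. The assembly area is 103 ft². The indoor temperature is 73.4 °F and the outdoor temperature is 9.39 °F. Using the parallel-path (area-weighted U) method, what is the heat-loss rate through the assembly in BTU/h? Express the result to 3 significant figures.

U_eff = 0.744/25 + 0.256/10 = 0.02976 + 0.0256 = 0.05536
R_eff = 1/U_eff = 18.06 ft²·°F·h/BTU
Q = 103 × (73.4 − 9.39) / 18.06 = 365 BTU/h

365 BTU/h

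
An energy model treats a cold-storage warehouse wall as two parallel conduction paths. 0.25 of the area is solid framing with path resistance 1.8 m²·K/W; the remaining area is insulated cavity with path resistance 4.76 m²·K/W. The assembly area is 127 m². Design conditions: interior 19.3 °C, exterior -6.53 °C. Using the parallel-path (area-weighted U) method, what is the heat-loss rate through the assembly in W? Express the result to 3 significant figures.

972 W

U_eff = 0.75/4.76 + 0.25/1.8 = 0.1576 + 0.1389 = 0.2965
R_eff = 1/U_eff = 3.373 m²·K/W
Q = 127 × (19.3 − (-6.53)) / 3.373 = 972.5 W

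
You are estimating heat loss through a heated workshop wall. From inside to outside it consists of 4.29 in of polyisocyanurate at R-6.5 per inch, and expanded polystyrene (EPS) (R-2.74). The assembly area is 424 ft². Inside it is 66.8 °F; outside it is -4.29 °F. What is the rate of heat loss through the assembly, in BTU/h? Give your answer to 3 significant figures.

4.29 × 6.5 = 27.89
R_total = 27.89 + 2.74 = 30.62 ft²·°F·h/BTU
Q = A·ΔT/R = 424 × (66.8 − (-4.29)) / 30.62 = 984.2 BTU/h

984 BTU/h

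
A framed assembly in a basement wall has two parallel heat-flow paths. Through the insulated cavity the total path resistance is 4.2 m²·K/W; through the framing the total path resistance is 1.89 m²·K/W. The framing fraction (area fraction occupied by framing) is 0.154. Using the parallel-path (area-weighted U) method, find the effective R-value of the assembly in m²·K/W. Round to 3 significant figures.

3.53 m²·K/W

U_eff = 0.846/4.2 + 0.154/1.89 = 0.2014 + 0.08148 = 0.2829
R_eff = 1/U_eff = 3.535 m²·K/W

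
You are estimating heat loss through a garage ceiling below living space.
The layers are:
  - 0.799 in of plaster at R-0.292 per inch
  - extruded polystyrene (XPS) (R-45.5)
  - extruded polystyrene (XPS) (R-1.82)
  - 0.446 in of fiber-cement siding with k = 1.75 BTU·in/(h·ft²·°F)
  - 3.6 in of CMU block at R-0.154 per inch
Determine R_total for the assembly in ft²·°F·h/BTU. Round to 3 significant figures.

48.4 ft²·°F·h/BTU

0.799 × 0.292 = 0.2333
0.446/1.75 = 0.2549
3.6 × 0.154 = 0.5544
R_total = 0.2333 + 45.5 + 1.82 + 0.2549 + 0.5544 = 48.36 ft²·°F·h/BTU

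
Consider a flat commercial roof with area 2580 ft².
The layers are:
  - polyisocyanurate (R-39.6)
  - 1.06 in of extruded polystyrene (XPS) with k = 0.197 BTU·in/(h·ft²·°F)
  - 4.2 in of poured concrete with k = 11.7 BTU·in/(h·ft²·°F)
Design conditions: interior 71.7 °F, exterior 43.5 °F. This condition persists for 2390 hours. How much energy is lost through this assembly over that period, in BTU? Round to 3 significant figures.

1.06/0.197 = 5.381
4.2/11.7 = 0.359
R_total = 39.6 + 5.381 + 0.359 = 45.34 ft²·°F·h/BTU
Q = 2580 × (71.7 − 43.5) / 45.34 = 1605 BTU/h
E = 1605 × 2390 = 3835000 BTU

3840000 BTU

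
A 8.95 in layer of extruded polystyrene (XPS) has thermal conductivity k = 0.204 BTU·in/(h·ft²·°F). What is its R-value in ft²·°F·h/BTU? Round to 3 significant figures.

43.9 ft²·°F·h/BTU

R = L/k = 8.95/0.204 = 43.87 ft²·°F·h/BTU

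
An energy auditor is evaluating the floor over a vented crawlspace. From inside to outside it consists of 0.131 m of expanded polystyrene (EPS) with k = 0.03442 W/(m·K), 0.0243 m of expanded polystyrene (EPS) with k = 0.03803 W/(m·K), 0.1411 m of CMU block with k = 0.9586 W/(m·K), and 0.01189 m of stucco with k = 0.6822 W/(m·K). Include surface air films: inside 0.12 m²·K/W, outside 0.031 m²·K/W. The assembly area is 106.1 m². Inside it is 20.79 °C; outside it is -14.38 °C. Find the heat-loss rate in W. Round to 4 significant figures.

0.131/0.03442 = 3.8059
0.0243/0.03803 = 0.63897
0.1411/0.9586 = 0.14719
0.01189/0.6822 = 0.017429
R_total = 0.12 + 3.8059 + 0.63897 + 0.14719 + 0.017429 + 0.031 = 4.7605 m²·K/W
Q = A·ΔT/R = 106.1 × (20.79 − (-14.38)) / 4.7605 = 783.85 W

783.9 W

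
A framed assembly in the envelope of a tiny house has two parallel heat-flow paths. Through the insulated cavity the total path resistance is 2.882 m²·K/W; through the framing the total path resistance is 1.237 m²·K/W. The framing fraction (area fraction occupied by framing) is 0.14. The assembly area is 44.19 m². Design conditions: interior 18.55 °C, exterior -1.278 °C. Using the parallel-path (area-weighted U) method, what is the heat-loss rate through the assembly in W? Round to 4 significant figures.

U_eff = 0.86/2.882 + 0.14/1.237 = 0.2984 + 0.11318 = 0.41158
R_eff = 1/U_eff = 2.4297 m²·K/W
Q = 44.19 × (18.55 − (-1.278)) / 2.4297 = 360.63 W

360.6 W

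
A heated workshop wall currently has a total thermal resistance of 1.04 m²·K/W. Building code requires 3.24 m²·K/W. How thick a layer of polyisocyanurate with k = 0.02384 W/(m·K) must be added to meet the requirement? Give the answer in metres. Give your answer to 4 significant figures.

ΔR = 3.24 − 1.04 = 2.2 m²·K/W
L = ΔR × k = 2.2 × 0.02384 = 0.052448 m

0.05245 m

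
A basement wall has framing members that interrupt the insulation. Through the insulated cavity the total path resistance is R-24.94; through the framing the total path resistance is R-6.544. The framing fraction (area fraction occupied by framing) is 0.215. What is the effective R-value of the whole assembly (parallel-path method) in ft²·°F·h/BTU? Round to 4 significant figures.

15.54 ft²·°F·h/BTU

U_eff = 0.785/24.94 + 0.215/6.544 = 0.031476 + 0.032855 = 0.06433
R_eff = 1/U_eff = 15.545 ft²·°F·h/BTU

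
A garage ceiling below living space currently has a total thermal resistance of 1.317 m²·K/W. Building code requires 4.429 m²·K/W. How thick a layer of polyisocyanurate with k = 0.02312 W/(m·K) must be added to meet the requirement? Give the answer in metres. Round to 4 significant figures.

0.07195 m

ΔR = 4.429 − 1.317 = 3.112 m²·K/W
L = ΔR × k = 3.112 × 0.02312 = 0.071949 m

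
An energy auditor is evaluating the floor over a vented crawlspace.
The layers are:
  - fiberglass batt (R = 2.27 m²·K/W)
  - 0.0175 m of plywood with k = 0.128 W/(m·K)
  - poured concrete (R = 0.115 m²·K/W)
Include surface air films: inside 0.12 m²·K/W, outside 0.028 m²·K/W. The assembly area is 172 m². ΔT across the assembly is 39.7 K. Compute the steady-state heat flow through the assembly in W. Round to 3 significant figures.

2560 W

0.0175/0.128 = 0.1367
R_total = 0.12 + 2.27 + 0.1367 + 0.115 + 0.028 = 2.67 m²·K/W
Q = A·ΔT/R = 172 × 39.7 / 2.67 = 2558 W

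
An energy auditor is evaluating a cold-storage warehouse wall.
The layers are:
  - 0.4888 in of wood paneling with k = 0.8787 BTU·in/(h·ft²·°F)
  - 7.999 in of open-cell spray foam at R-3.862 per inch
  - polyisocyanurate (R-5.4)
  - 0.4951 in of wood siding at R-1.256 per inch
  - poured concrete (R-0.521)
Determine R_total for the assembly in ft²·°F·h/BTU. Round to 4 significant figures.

0.4888/0.8787 = 0.55628
7.999 × 3.862 = 30.892
0.4951 × 1.256 = 0.62185
R_total = 0.55628 + 30.892 + 5.4 + 0.62185 + 0.521 = 37.991 ft²·°F·h/BTU

37.99 ft²·°F·h/BTU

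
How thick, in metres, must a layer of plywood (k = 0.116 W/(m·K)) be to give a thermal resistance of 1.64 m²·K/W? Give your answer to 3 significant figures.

0.190 m

L = R·k = 1.64 × 0.116 = 0.1902 m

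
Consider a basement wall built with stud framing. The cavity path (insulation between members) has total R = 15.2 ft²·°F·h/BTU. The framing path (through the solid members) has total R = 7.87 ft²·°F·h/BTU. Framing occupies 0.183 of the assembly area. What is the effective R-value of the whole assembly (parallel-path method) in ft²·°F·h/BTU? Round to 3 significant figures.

13.0 ft²·°F·h/BTU

U_eff = 0.817/15.2 + 0.183/7.87 = 0.05375 + 0.02325 = 0.077
R_eff = 1/U_eff = 12.99 ft²·°F·h/BTU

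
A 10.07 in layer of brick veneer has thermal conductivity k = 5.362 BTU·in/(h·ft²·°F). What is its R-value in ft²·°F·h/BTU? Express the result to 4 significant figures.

R = L/k = 10.07/5.362 = 1.878 ft²·°F·h/BTU

1.878 ft²·°F·h/BTU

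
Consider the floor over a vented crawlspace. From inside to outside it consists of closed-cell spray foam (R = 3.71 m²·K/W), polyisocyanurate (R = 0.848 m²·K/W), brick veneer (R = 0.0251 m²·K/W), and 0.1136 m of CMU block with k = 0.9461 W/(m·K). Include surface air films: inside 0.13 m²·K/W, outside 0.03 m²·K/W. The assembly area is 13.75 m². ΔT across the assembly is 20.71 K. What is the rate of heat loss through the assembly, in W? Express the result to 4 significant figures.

58.55 W

0.1136/0.9461 = 0.12007
R_total = 0.13 + 3.71 + 0.848 + 0.0251 + 0.12007 + 0.03 = 4.8632 m²·K/W
Q = A·ΔT/R = 13.75 × 20.71 / 4.8632 = 58.555 W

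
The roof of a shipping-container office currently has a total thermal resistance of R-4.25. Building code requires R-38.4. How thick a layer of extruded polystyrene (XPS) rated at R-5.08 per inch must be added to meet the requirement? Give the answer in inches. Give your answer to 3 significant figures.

6.72 in

ΔR = 38.4 − 4.25 = 34.15 ft²·°F·h/BTU
L = ΔR / (R/in) = 34.15/5.08 = 6.722 in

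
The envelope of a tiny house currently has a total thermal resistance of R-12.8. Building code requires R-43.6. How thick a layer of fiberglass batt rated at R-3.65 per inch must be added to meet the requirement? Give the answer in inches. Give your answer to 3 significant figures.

8.44 in

ΔR = 43.6 − 12.8 = 30.8 ft²·°F·h/BTU
L = ΔR / (R/in) = 30.8/3.65 = 8.438 in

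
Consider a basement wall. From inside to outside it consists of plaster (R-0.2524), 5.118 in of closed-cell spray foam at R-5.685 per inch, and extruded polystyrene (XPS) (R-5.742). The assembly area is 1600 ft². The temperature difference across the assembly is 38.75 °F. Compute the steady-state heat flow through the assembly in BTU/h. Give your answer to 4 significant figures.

1767 BTU/h

5.118 × 5.685 = 29.096
R_total = 0.2524 + 29.096 + 5.742 = 35.09 ft²·°F·h/BTU
Q = A·ΔT/R = 1600 × 38.75 / 35.09 = 1766.9 BTU/h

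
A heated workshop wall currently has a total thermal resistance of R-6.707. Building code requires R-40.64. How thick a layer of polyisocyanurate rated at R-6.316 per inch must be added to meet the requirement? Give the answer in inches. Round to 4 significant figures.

5.373 in

ΔR = 40.64 − 6.707 = 33.933 ft²·°F·h/BTU
L = ΔR / (R/in) = 33.933/6.316 = 5.3725 in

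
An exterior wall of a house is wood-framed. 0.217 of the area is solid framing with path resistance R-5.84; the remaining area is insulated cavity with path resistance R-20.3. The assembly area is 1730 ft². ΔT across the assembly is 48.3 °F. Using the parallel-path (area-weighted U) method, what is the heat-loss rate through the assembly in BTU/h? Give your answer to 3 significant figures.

6330 BTU/h

U_eff = 0.783/20.3 + 0.217/5.84 = 0.03857 + 0.03716 = 0.07573
R_eff = 1/U_eff = 13.2 ft²·°F·h/BTU
Q = 1730 × 48.3 / 13.2 = 6328 BTU/h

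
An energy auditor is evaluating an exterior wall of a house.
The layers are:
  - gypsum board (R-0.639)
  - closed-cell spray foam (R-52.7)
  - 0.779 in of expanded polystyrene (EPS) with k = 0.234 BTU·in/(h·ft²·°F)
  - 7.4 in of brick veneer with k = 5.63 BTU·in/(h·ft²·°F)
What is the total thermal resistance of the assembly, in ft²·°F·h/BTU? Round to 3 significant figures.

58.0 ft²·°F·h/BTU

0.779/0.234 = 3.329
7.4/5.63 = 1.314
R_total = 0.639 + 52.7 + 3.329 + 1.314 = 57.98 ft²·°F·h/BTU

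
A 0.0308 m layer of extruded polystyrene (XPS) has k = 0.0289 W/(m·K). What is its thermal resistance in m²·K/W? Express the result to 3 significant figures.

R = L/k = 0.0308/0.0289 = 1.066 m²·K/W

1.07 m²·K/W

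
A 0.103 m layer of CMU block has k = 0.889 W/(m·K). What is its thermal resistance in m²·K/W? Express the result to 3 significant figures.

0.116 m²·K/W

R = L/k = 0.103/0.889 = 0.1159 m²·K/W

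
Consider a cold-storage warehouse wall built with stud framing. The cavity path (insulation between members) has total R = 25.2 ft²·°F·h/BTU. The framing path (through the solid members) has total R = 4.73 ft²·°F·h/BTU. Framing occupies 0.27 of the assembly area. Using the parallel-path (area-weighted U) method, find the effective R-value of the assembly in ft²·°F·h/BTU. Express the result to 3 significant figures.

U_eff = 0.73/25.2 + 0.27/4.73 = 0.02897 + 0.05708 = 0.08605
R_eff = 1/U_eff = 11.62 ft²·°F·h/BTU

11.6 ft²·°F·h/BTU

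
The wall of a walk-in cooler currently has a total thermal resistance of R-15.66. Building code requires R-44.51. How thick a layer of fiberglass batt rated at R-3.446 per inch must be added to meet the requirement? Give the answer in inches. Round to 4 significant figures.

8.372 in

ΔR = 44.51 − 15.66 = 28.85 ft²·°F·h/BTU
L = ΔR / (R/in) = 28.85/3.446 = 8.372 in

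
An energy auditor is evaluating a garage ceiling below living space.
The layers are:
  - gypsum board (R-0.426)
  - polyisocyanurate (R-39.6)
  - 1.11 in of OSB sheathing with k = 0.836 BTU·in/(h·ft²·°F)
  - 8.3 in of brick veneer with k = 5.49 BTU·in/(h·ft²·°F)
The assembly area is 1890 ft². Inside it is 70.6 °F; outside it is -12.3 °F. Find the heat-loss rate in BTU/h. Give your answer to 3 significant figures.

3660 BTU/h

1.11/0.836 = 1.328
8.3/5.49 = 1.512
R_total = 0.426 + 39.6 + 1.328 + 1.512 = 42.87 ft²·°F·h/BTU
Q = A·ΔT/R = 1890 × (70.6 − (-12.3)) / 42.87 = 3655 BTU/h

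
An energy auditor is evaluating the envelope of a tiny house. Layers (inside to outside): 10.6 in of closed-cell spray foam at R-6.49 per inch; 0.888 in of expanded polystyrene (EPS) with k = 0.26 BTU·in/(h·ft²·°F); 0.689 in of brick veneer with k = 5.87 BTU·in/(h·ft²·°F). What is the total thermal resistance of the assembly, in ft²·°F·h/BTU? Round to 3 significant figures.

10.6 × 6.49 = 68.79
0.888/0.26 = 3.415
0.689/5.87 = 0.1174
R_total = 68.79 + 3.415 + 0.1174 = 72.33 ft²·°F·h/BTU

72.3 ft²·°F·h/BTU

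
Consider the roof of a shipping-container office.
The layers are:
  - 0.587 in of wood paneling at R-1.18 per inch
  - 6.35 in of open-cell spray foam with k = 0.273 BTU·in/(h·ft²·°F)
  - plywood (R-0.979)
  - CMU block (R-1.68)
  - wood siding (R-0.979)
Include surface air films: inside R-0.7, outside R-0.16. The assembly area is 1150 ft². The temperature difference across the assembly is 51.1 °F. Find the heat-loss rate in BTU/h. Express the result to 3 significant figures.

0.587 × 1.18 = 0.6927
6.35/0.273 = 23.26
R_total = 0.7 + 0.6927 + 23.26 + 0.979 + 1.68 + 0.979 + 0.16 = 28.45 ft²·°F·h/BTU
Q = A·ΔT/R = 1150 × 51.1 / 28.45 = 2066 BTU/h

2070 BTU/h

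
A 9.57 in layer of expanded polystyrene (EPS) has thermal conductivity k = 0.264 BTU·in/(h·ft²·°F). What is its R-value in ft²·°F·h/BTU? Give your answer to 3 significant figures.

36.2 ft²·°F·h/BTU

R = L/k = 9.57/0.264 = 36.25 ft²·°F·h/BTU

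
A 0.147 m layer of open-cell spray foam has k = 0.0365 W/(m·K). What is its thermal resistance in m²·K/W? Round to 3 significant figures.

4.03 m²·K/W

R = L/k = 0.147/0.0365 = 4.027 m²·K/W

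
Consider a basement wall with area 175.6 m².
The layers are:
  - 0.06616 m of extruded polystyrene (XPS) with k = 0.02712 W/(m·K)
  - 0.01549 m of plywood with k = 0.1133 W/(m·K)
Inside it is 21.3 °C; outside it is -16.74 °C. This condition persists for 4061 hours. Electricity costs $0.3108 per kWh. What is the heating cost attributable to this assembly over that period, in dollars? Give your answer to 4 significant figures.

0.06616/0.02712 = 2.4395
0.01549/0.1133 = 0.13672
R_total = 2.4395 + 0.13672 = 2.5762 m²·K/W
Q = 175.6 × (21.3 − (-16.74)) / 2.5762 = 2592.9 W
E = 2592.9 W × 4061 h / 1000 = 10530 kWh
Cost = 10530 × 0.3108 = $3272.6

3273 dollars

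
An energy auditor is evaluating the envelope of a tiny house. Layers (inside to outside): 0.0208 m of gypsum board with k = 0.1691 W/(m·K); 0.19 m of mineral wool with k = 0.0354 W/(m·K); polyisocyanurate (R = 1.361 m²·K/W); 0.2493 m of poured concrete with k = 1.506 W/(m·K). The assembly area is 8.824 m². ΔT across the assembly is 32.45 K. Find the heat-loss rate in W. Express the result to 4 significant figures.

40.81 W

0.0208/0.1691 = 0.123
0.19/0.0354 = 5.3672
0.2493/1.506 = 0.16554
R_total = 0.123 + 5.3672 + 1.361 + 0.16554 = 7.0168 m²·K/W
Q = A·ΔT/R = 8.824 × 32.45 / 7.0168 = 40.808 W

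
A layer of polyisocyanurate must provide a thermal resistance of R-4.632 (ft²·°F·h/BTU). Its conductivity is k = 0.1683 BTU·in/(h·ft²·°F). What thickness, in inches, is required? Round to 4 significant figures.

0.7796 in

L = R × k = 4.632 × 0.1683 = 0.77957 in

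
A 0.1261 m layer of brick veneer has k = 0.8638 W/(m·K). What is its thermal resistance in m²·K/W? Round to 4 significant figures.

R = L/k = 0.1261/0.8638 = 0.14598 m²·K/W

0.1460 m²·K/W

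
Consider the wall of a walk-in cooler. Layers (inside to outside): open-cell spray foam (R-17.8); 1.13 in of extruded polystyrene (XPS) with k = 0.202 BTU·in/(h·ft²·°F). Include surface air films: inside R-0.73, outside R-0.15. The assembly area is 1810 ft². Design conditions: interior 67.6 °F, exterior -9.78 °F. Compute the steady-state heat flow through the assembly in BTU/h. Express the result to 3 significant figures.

5770 BTU/h

1.13/0.202 = 5.594
R_total = 0.73 + 17.8 + 5.594 + 0.15 = 24.27 ft²·°F·h/BTU
Q = A·ΔT/R = 1810 × (67.6 − (-9.78)) / 24.27 = 5770 BTU/h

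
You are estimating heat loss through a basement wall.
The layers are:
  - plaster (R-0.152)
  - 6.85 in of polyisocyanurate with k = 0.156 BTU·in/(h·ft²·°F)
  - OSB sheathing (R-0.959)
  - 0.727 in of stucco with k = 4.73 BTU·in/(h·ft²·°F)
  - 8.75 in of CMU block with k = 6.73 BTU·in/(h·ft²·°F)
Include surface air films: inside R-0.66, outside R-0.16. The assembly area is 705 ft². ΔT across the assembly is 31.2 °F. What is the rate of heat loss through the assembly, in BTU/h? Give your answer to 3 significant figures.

465 BTU/h

6.85/0.156 = 43.91
0.727/4.73 = 0.1537
8.75/6.73 = 1.3
R_total = 0.66 + 0.152 + 43.91 + 0.959 + 0.1537 + 1.3 + 0.16 = 47.3 ft²·°F·h/BTU
Q = A·ΔT/R = 705 × 31.2 / 47.3 = 465.1 BTU/h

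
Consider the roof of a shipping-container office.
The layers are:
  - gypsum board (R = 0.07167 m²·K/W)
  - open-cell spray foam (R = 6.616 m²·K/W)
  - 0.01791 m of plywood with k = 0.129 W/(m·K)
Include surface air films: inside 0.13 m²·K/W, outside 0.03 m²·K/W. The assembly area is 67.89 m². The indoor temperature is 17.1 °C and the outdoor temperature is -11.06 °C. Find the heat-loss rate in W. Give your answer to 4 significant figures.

0.01791/0.129 = 0.13884
R_total = 0.13 + 0.07167 + 6.616 + 0.13884 + 0.03 = 6.9865 m²·K/W
Q = A·ΔT/R = 67.89 × (17.1 − (-11.06)) / 6.9865 = 273.64 W

273.6 W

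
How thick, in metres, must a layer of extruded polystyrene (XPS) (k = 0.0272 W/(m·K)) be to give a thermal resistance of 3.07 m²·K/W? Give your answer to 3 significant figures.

L = R·k = 3.07 × 0.0272 = 0.0835 m

0.0835 m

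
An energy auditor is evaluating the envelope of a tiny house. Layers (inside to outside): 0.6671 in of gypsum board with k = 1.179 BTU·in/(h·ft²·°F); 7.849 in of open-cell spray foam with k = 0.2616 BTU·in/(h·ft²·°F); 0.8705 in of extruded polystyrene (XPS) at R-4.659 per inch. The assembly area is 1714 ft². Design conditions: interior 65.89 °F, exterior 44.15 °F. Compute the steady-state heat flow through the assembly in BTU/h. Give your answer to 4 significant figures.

1076 BTU/h

0.6671/1.179 = 0.56582
7.849/0.2616 = 30.004
0.8705 × 4.659 = 4.0557
R_total = 0.56582 + 30.004 + 4.0557 = 34.625 ft²·°F·h/BTU
Q = A·ΔT/R = 1714 × (65.89 − 44.15) / 34.625 = 1076.2 BTU/h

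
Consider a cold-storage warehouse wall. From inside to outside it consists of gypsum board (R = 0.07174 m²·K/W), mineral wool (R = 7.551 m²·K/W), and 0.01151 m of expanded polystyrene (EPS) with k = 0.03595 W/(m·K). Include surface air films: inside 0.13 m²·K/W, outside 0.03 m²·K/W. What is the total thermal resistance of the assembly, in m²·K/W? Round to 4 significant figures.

8.103 m²·K/W

0.01151/0.03595 = 0.32017
R_total = 0.13 + 0.07174 + 7.551 + 0.32017 + 0.03 = 8.1029 m²·K/W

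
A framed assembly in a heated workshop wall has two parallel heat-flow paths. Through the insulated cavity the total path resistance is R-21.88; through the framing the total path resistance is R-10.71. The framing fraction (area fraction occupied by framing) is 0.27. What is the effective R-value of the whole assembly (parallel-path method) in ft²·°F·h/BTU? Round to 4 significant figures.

17.07 ft²·°F·h/BTU

U_eff = 0.73/21.88 + 0.27/10.71 = 0.033364 + 0.02521 = 0.058574
R_eff = 1/U_eff = 17.072 ft²·°F·h/BTU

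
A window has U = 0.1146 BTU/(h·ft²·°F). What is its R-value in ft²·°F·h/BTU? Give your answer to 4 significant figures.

8.726 ft²·°F·h/BTU

R = 1/U = 1/0.1146 = 8.726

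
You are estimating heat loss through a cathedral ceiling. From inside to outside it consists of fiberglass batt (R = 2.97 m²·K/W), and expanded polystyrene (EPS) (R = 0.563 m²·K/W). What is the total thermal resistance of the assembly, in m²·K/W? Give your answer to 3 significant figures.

3.53 m²·K/W

R_total = 2.97 + 0.563 = 3.533 m²·K/W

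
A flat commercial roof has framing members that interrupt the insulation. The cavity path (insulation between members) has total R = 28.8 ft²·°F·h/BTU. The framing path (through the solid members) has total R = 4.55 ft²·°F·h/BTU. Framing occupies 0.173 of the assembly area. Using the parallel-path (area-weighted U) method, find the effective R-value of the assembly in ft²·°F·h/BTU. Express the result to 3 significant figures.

U_eff = 0.827/28.8 + 0.173/4.55 = 0.02872 + 0.03802 = 0.06674
R_eff = 1/U_eff = 14.98 ft²·°F·h/BTU

15.0 ft²·°F·h/BTU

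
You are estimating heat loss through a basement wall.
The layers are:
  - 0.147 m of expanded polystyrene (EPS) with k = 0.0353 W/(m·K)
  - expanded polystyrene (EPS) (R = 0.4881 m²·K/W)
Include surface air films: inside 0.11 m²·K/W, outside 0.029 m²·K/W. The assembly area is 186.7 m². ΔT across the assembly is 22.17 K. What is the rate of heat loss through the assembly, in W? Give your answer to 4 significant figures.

0.147/0.0353 = 4.1643
R_total = 0.11 + 4.1643 + 0.4881 + 0.029 = 4.7914 m²·K/W
Q = A·ΔT/R = 186.7 × 22.17 / 4.7914 = 863.87 W

863.9 W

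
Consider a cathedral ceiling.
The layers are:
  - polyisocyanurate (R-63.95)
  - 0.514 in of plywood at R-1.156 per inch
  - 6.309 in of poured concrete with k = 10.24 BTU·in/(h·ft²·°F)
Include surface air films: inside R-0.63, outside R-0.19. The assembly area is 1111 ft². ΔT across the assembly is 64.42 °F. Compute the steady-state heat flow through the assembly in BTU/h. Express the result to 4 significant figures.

0.514 × 1.156 = 0.59418
6.309/10.24 = 0.61611
R_total = 0.63 + 63.95 + 0.59418 + 0.61611 + 0.19 = 65.98 ft²·°F·h/BTU
Q = A·ΔT/R = 1111 × 64.42 / 65.98 = 1084.7 BTU/h

1085 BTU/h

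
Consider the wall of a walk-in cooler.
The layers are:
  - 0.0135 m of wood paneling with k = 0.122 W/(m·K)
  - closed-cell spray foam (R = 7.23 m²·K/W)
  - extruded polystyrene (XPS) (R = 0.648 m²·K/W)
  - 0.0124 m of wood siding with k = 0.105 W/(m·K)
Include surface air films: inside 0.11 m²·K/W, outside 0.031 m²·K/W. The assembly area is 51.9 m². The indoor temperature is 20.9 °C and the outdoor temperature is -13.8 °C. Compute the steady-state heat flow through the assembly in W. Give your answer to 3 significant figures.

0.0135/0.122 = 0.1107
0.0124/0.105 = 0.1181
R_total = 0.11 + 0.1107 + 7.23 + 0.648 + 0.1181 + 0.031 = 8.248 m²·K/W
Q = A·ΔT/R = 51.9 × (20.9 − (-13.8)) / 8.248 = 218.4 W

218 W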